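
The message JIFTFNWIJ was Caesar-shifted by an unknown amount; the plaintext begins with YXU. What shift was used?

11

From the crib: J(9)−Y(24)=-15≡11, so the shift is 11.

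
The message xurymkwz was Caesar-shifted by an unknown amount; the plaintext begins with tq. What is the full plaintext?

tqnuigsv

From the crib: x(23)−t(19)=4, so the shift is 4.
Subtract 4 from each ciphertext letter:
x(23): 23−4=19 → t
u(20): 20−4=16 → q
r(17): 17−4=13 → n
y(24): 24−4=20 → u
m(12): 12−4=8 → i
k(10): 10−4=6 → g
w(22): 22−4=18 → s
z(25): 25−4=21 → v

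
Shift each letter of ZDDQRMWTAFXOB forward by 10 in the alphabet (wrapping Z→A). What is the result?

Z(25): 25+10=35≡9 → J
D(3): 3+10=13 → N
D(3): 3+10=13 → N
Q(16): 16+10=26≡0 → A
R(17): 17+10=27≡1 → B
M(12): 12+10=22 → W
W(22): 22+10=32≡6 → G
T(19): 19+10=29≡3 → D
A(0): 0+10=10 → K
F(5): 5+10=15 → P
X(23): 23+10=33≡7 → H
O(14): 14+10=24 → Y
B(1): 1+10=11 → L

JNNABWGDKPHYL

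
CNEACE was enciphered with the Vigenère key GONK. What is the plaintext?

WZRQWQ

Repeat the key across the ciphertext: GONKGO
C(2)−G(6): -4≡22 → W
N(13)−O(14): -1≡25 → Z
E(4)−N(13): -9≡17 → R
A(0)−K(10): -10≡16 → Q
C(2)−G(6): -4≡22 → W
E(4)−O(14): -10≡16 → Q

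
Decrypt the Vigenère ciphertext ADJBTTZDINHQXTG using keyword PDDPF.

Repeat the key across the ciphertext: PDDPFPDDPFPDDPF
A(0)−P(15): -15≡11 → L
D(3)−D(3): 0 → A
J(9)−D(3): 6 → G
B(1)−P(15): -14≡12 → M
T(19)−F(5): 14 → O
T(19)−P(15): 4 → E
Z(25)−D(3): 22 → W
D(3)−D(3): 0 → A
I(8)−P(15): -7≡19 → T
N(13)−F(5): 8 → I
H(7)−P(15): -8≡18 → S
Q(16)−D(3): 13 → N
X(23)−D(3): 20 → U
T(19)−P(15): 4 → E
G(6)−F(5): 1 → B

LAGMOEWATISNUEB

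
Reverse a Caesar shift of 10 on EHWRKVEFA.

UXMHALUVQ

E(4): 4−10=-6≡20 → U
H(7): 7−10=-3≡23 → X
W(22): 22−10=12 → M
R(17): 17−10=7 → H
K(10): 10−10=0 → A
V(21): 21−10=11 → L
E(4): 4−10=-6≡20 → U
F(5): 5−10=-5≡21 → V
A(0): 0−10=-10≡16 → Q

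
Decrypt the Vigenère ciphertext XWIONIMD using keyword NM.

KKVCAWZR

Repeat the key across the ciphertext: NMNMNMNM
X(23)−N(13): 10 → K
W(22)−M(12): 10 → K
I(8)−N(13): -5≡21 → V
O(14)−M(12): 2 → C
N(13)−N(13): 0 → A
I(8)−M(12): -4≡22 → W
M(12)−N(13): -1≡25 → Z
D(3)−M(12): -9≡17 → R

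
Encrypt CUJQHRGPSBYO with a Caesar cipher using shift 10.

C(2): 2+10=12 → M
U(20): 20+10=30≡4 → E
J(9): 9+10=19 → T
Q(16): 16+10=26≡0 → A
H(7): 7+10=17 → R
R(17): 17+10=27≡1 → B
G(6): 6+10=16 → Q
P(15): 15+10=25 → Z
S(18): 18+10=28≡2 → C
B(1): 1+10=11 → L
Y(24): 24+10=34≡8 → I
O(14): 14+10=24 → Y

METARBQZCLIY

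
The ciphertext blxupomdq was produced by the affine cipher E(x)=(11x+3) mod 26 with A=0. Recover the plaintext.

owqlubpan

The inverse of 11 mod 26 is 19, since 11·19=209≡1. Apply D(y)=19·(y−3) mod 26:
b(1): 19·(1−3)=-38≡14 → o
l(11): 19·(11−3)=152≡22 → w
x(23): 19·(23−3)=380≡16 → q
u(20): 19·(20−3)=323≡11 → l
p(15): 19·(15−3)=228≡20 → u
o(14): 19·(14−3)=209≡1 → b
m(12): 19·(12−3)=171≡15 → p
d(3): 19·(3−3)=0 → a
q(16): 19·(16−3)=247≡13 → n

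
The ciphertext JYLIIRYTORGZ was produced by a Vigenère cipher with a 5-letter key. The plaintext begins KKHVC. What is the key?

Subtract each crib letter from the matching ciphertext letter (mod 26):
J(9)−K(10)=-1≡25 → Z
Y(24)−K(10)=14 → O
L(11)−H(7)=4 → E
I(8)−V(21)=-13≡13 → N
I(8)−C(2)=6 → G

ZOENG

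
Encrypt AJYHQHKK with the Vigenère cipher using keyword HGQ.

Repeat the key across the message: HGQHGQHG
A(0)+H(7): 7 → H
J(9)+G(6): 15 → P
Y(24)+Q(16): 40≡14 → O
H(7)+H(7): 14 → O
Q(16)+G(6): 22 → W
H(7)+Q(16): 23 → X
K(10)+H(7): 17 → R
K(10)+G(6): 16 → Q

HPOOWXRQ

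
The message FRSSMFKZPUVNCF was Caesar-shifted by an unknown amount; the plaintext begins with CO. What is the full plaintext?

COPPJCHWMRSKZC

From the crib: F(5)−C(2)=3, so the shift is 3.
Subtract 3 from each ciphertext letter:
F(5): 5−3=2 → C
R(17): 17−3=14 → O
S(18): 18−3=15 → P
S(18): 18−3=15 → P
M(12): 12−3=9 → J
F(5): 5−3=2 → C
K(10): 10−3=7 → H
Z(25): 25−3=22 → W
P(15): 15−3=12 → M
U(20): 20−3=17 → R
V(21): 21−3=18 → S
N(13): 13−3=10 → K
C(2): 2−3=-1≡25 → Z
F(5): 5−3=2 → C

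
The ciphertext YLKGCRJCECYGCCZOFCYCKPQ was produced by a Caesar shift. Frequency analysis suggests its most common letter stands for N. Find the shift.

The most frequent ciphertext letter is C (appears 7 times).
C is position 2; N is position 13.
Shift = -11≡15.

15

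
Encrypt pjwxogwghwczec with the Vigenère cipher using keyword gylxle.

Repeat the key across the message: gylxlegylxlegy
p(15)+g(6): 21 → v
j(9)+y(24): 33≡7 → h
w(22)+l(11): 33≡7 → h
x(23)+x(23): 46≡20 → u
o(14)+l(11): 25 → z
g(6)+e(4): 10 → k
w(22)+g(6): 28≡2 → c
g(6)+y(24): 30≡4 → e
h(7)+l(11): 18 → s
w(22)+x(23): 45≡19 → t
c(2)+l(11): 13 → n
z(25)+e(4): 29≡3 → d
e(4)+g(6): 10 → k
c(2)+y(24): 26≡0 → a

vhhuzkcestndka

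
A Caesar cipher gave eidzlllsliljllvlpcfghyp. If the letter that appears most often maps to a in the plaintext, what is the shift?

11

The most frequent ciphertext letter is l (appears 8 times).
l is position 11; a is position 0.
Shift = 11.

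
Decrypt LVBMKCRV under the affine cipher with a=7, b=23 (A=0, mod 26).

The inverse of 7 mod 26 is 15, since 7·15=105≡1. Apply D(y)=15·(y−23) mod 26:
L(11): 15·(11−23)=-180≡2 → C
V(21): 15·(21−23)=-30≡22 → W
B(1): 15·(1−23)=-330≡8 → I
M(12): 15·(12−23)=-165≡17 → R
K(10): 15·(10−23)=-195≡13 → N
C(2): 15·(2−23)=-315≡23 → X
R(17): 15·(17−23)=-90≡14 → O
V(21): 15·(21−23)=-30≡22 → W

CWIRNXOW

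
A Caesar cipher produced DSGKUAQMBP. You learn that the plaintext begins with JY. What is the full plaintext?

From the crib: D(3)−J(9)=-6≡20, so the shift is 20.
Subtract 20 from each ciphertext letter:
D(3): 3−20=-17≡9 → J
S(18): 18−20=-2≡24 → Y
G(6): 6−20=-14≡12 → M
K(10): 10−20=-10≡16 → Q
U(20): 20−20=0 → A
A(0): 0−20=-20≡6 → G
Q(16): 16−20=-4≡22 → W
M(12): 12−20=-8≡18 → S
B(1): 1−20=-19≡7 → H
P(15): 15−20=-5≡21 → V

JYMQAGWSHV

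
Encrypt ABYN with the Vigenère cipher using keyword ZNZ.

Repeat the key across the message: ZNZZ
A(0)+Z(25): 25 → Z
B(1)+N(13): 14 → O
Y(24)+Z(25): 49≡23 → X
N(13)+Z(25): 38≡12 → M

ZOXM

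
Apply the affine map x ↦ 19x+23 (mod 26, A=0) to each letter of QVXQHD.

Q(16): 19·16+23=327≡15 → P
V(21): 19·21+23=422≡6 → G
X(23): 19·23+23=460≡18 → S
Q(16): 19·16+23=327≡15 → P
H(7): 19·7+23=156≡0 → A
D(3): 19·3+23=80≡2 → C

PGSPAC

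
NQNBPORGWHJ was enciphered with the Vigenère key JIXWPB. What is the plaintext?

EIQFANIYZLU

Repeat the key across the ciphertext: JIXWPBJIXWP
N(13)−J(9): 4 → E
Q(16)−I(8): 8 → I
N(13)−X(23): -10≡16 → Q
B(1)−W(22): -21≡5 → F
P(15)−P(15): 0 → A
O(14)−B(1): 13 → N
R(17)−J(9): 8 → I
G(6)−I(8): -2≡24 → Y
W(22)−X(23): -1≡25 → Z
H(7)−W(22): -15≡11 → L
J(9)−P(15): -6≡20 → U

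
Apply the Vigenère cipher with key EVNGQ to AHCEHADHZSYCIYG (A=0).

ECPKXEYUFICXVEW

Repeat the key across the message: EVNGQEVNGQEVNGQ
A(0)+E(4): 4 → E
H(7)+V(21): 28≡2 → C
C(2)+N(13): 15 → P
E(4)+G(6): 10 → K
H(7)+Q(16): 23 → X
A(0)+E(4): 4 → E
D(3)+V(21): 24 → Y
H(7)+N(13): 20 → U
Z(25)+G(6): 31≡5 → F
S(18)+Q(16): 34≡8 → I
Y(24)+E(4): 28≡2 → C
C(2)+V(21): 23 → X
I(8)+N(13): 21 → V
Y(24)+G(6): 30≡4 → E
G(6)+Q(16): 22 → W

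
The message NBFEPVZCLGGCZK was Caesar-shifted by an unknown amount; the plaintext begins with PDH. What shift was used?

From the crib: N(13)−P(15)=-2≡24, so the shift is 24.

24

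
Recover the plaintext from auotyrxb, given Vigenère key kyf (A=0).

qwjjamnd

Repeat the key across the ciphertext: kyfkyfky
a(0)−k(10): -10≡16 → q
u(20)−y(24): -4≡22 → w
o(14)−f(5): 9 → j
t(19)−k(10): 9 → j
y(24)−y(24): 0 → a
r(17)−f(5): 12 → m
x(23)−k(10): 13 → n
b(1)−y(24): -23≡3 → d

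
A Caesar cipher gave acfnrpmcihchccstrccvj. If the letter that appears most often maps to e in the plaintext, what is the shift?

The most frequent ciphertext letter is c (appears 7 times).
c is position 2; e is position 4.
Shift = -2≡24.

24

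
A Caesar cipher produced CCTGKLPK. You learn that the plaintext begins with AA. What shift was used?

From the crib: C(2)−A(0)=2, so the shift is 2.

2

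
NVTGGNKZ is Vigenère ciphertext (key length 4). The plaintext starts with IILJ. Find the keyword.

Subtract each crib letter from the matching ciphertext letter (mod 26):
N(13)−I(8)=5 → F
V(21)−I(8)=13 → N
T(19)−L(11)=8 → I
G(6)−J(9)=-3≡23 → X

FNIX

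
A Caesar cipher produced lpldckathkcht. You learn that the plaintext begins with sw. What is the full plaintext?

swskjrhaorjoa

From the crib: l(11)−s(18)=-7≡19, so the shift is 19.
Subtract 19 from each ciphertext letter:
l(11): 11−19=-8≡18 → s
p(15): 15−19=-4≡22 → w
l(11): 11−19=-8≡18 → s
d(3): 3−19=-16≡10 → k
c(2): 2−19=-17≡9 → j
k(10): 10−19=-9≡17 → r
a(0): 0−19=-19≡7 → h
t(19): 19−19=0 → a
h(7): 7−19=-12≡14 → o
k(10): 10−19=-9≡17 → r
c(2): 2−19=-17≡9 → j
h(7): 7−19=-12≡14 → o
t(19): 19−19=0 → a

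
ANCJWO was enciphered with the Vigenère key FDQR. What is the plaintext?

VKMSRL

Repeat the key across the ciphertext: FDQRFD
A(0)−F(5): -5≡21 → V
N(13)−D(3): 10 → K
C(2)−Q(16): -14≡12 → M
J(9)−R(17): -8≡18 → S
W(22)−F(5): 17 → R
O(14)−D(3): 11 → L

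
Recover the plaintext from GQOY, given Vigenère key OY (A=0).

Repeat the key across the ciphertext: OYOY
G(6)−O(14): -8≡18 → S
Q(16)−Y(24): -8≡18 → S
O(14)−O(14): 0 → A
Y(24)−Y(24): 0 → A

SSAA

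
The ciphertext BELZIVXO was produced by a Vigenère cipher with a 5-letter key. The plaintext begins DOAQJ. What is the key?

YQLJZ

Subtract each crib letter from the matching ciphertext letter (mod 26):
B(1)−D(3)=-2≡24 → Y
E(4)−O(14)=-10≡16 → Q
L(11)−A(0)=11 → L
Z(25)−Q(16)=9 → J
I(8)−J(9)=-1≡25 → Z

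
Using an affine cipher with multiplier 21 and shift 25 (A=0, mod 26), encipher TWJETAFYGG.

ITGFIZAJVV

T(19): 21·19+25=424≡8 → I
W(22): 21·22+25=487≡19 → T
J(9): 21·9+25=214≡6 → G
E(4): 21·4+25=109≡5 → F
T(19): 21·19+25=424≡8 → I
A(0): 21·0+25=25 → Z
F(5): 21·5+25=130≡0 → A
Y(24): 21·24+25=529≡9 → J
G(6): 21·6+25=151≡21 → V
G(6): 21·6+25=151≡21 → V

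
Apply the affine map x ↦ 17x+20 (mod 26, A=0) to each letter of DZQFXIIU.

TDGBVAAW

D(3): 17·3+20=71≡19 → T
Z(25): 17·25+20=445≡3 → D
Q(16): 17·16+20=292≡6 → G
F(5): 17·5+20=105≡1 → B
X(23): 17·23+20=411≡21 → V
I(8): 17·8+20=156≡0 → A
I(8): 17·8+20=156≡0 → A
U(20): 17·20+20=360≡22 → W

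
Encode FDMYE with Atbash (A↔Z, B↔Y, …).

F(5) → U(20)
D(3) → W(22)
M(12) → N(13)
Y(24) → B(1)
E(4) → V(21)

UWNBV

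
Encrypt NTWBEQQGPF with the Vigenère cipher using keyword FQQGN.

SJMHRVGWVS

Repeat the key across the message: FQQGNFQQGN
N(13)+F(5): 18 → S
T(19)+Q(16): 35≡9 → J
W(22)+Q(16): 38≡12 → M
B(1)+G(6): 7 → H
E(4)+N(13): 17 → R
Q(16)+F(5): 21 → V
Q(16)+Q(16): 32≡6 → G
G(6)+Q(16): 22 → W
P(15)+G(6): 21 → V
F(5)+N(13): 18 → S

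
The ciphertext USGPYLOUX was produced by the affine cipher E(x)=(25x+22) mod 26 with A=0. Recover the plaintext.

CEQHYLICZ

The inverse of 25 mod 26 is 25, since 25·25=625≡1. Apply D(y)=25·(y−22) mod 26:
U(20): 25·(20−22)=-50≡2 → C
S(18): 25·(18−22)=-100≡4 → E
G(6): 25·(6−22)=-400≡16 → Q
P(15): 25·(15−22)=-175≡7 → H
Y(24): 25·(24−22)=50≡24 → Y
L(11): 25·(11−22)=-275≡11 → L
O(14): 25·(14−22)=-200≡8 → I
U(20): 25·(20−22)=-50≡2 → C
X(23): 25·(23−22)=25 → Z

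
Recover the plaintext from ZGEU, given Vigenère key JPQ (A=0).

QROL

Repeat the key across the ciphertext: JPQJ
Z(25)−J(9): 16 → Q
G(6)−P(15): -9≡17 → R
E(4)−Q(16): -12≡14 → O
U(20)−J(9): 11 → L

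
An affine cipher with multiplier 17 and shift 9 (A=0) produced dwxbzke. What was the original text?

snkyexp

The inverse of 17 mod 26 is 23, since 17·23=391≡1. Apply D(y)=23·(y−9) mod 26:
d(3): 23·(3−9)=-138≡18 → s
w(22): 23·(22−9)=299≡13 → n
x(23): 23·(23−9)=322≡10 → k
b(1): 23·(1−9)=-184≡24 → y
z(25): 23·(25−9)=368≡4 → e
k(10): 23·(10−9)=23 → x
e(4): 23·(4−9)=-115≡15 → p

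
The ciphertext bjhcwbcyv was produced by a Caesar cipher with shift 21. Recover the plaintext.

gomhbghda

b(1): 1−21=-20≡6 → g
j(9): 9−21=-12≡14 → o
h(7): 7−21=-14≡12 → m
c(2): 2−21=-19≡7 → h
w(22): 22−21=1 → b
b(1): 1−21=-20≡6 → g
c(2): 2−21=-19≡7 → h
y(24): 24−21=3 → d
v(21): 21−21=0 → a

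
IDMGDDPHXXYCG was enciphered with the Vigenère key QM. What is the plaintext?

Repeat the key across the ciphertext: QMQMQMQMQMQMQ
I(8)−Q(16): -8≡18 → S
D(3)−M(12): -9≡17 → R
M(12)−Q(16): -4≡22 → W
G(6)−M(12): -6≡20 → U
D(3)−Q(16): -13≡13 → N
D(3)−M(12): -9≡17 → R
P(15)−Q(16): -1≡25 → Z
H(7)−M(12): -5≡21 → V
X(23)−Q(16): 7 → H
X(23)−M(12): 11 → L
Y(24)−Q(16): 8 → I
C(2)−M(12): -10≡16 → Q
G(6)−Q(16): -10≡16 → Q

SRWUNRZVHLIQQ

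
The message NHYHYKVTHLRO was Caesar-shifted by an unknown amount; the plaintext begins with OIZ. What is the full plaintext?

From the crib: N(13)−O(14)=-1≡25, so the shift is 25.
Subtract 25 from each ciphertext letter:
N(13): 13−25=-12≡14 → O
H(7): 7−25=-18≡8 → I
Y(24): 24−25=-1≡25 → Z
H(7): 7−25=-18≡8 → I
Y(24): 24−25=-1≡25 → Z
K(10): 10−25=-15≡11 → L
V(21): 21−25=-4≡22 → W
T(19): 19−25=-6≡20 → U
H(7): 7−25=-18≡8 → I
L(11): 11−25=-14≡12 → M
R(17): 17−25=-8≡18 → S
O(14): 14−25=-11≡15 → P

OIZIZLWUIMSP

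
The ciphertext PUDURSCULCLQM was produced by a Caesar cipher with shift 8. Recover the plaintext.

HMVMJKUMDUDIE

P(15): 15−8=7 → H
U(20): 20−8=12 → M
D(3): 3−8=-5≡21 → V
U(20): 20−8=12 → M
R(17): 17−8=9 → J
S(18): 18−8=10 → K
C(2): 2−8=-6≡20 → U
U(20): 20−8=12 → M
L(11): 11−8=3 → D
C(2): 2−8=-6≡20 → U
L(11): 11−8=3 → D
Q(16): 16−8=8 → I
M(12): 12−8=4 → E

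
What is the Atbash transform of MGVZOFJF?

M(12) → N(13)
G(6) → T(19)
V(21) → E(4)
Z(25) → A(0)
O(14) → L(11)
F(5) → U(20)
J(9) → Q(16)
F(5) → U(20)

NTEALUQU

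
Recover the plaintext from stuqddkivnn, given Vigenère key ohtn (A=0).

embdpwrvhgu

Repeat the key across the ciphertext: ohtnohtnoht
s(18)−o(14): 4 → e
t(19)−h(7): 12 → m
u(20)−t(19): 1 → b
q(16)−n(13): 3 → d
d(3)−o(14): -11≡15 → p
d(3)−h(7): -4≡22 → w
k(10)−t(19): -9≡17 → r
i(8)−n(13): -5≡21 → v
v(21)−o(14): 7 → h
n(13)−h(7): 6 → g
n(13)−t(19): -6≡20 → u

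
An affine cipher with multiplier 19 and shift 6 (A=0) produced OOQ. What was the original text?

The inverse of 19 mod 26 is 11, since 19·11=209≡1. Apply D(y)=11·(y−6) mod 26:
O(14): 11·(14−6)=88≡10 → K
O(14): 11·(14−6)=88≡10 → K
Q(16): 11·(16−6)=110≡6 → G

KKG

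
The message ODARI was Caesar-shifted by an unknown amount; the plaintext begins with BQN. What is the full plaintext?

From the crib: O(14)−B(1)=13, so the shift is 13.
Subtract 13 from each ciphertext letter:
O(14): 14−13=1 → B
D(3): 3−13=-10≡16 → Q
A(0): 0−13=-13≡13 → N
R(17): 17−13=4 → E
I(8): 8−13=-5≡21 → V

BQNEV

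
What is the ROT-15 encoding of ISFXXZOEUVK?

XHUMMODTJKZ

I(8): 8+15=23 → X
S(18): 18+15=33≡7 → H
F(5): 5+15=20 → U
X(23): 23+15=38≡12 → M
X(23): 23+15=38≡12 → M
Z(25): 25+15=40≡14 → O
O(14): 14+15=29≡3 → D
E(4): 4+15=19 → T
U(20): 20+15=35≡9 → J
V(21): 21+15=36≡10 → K
K(10): 10+15=25 → Z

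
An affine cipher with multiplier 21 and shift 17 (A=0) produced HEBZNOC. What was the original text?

CNYOGLD

The inverse of 21 mod 26 is 5, since 21·5=105≡1. Apply D(y)=5·(y−17) mod 26:
H(7): 5·(7−17)=-50≡2 → C
E(4): 5·(4−17)=-65≡13 → N
B(1): 5·(1−17)=-80≡24 → Y
Z(25): 5·(25−17)=40≡14 → O
N(13): 5·(13−17)=-20≡6 → G
O(14): 5·(14−17)=-15≡11 → L
C(2): 5·(2−17)=-75≡3 → D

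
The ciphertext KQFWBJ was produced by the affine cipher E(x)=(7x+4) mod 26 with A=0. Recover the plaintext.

The inverse of 7 mod 26 is 15, since 7·15=105≡1. Apply D(y)=15·(y−4) mod 26:
K(10): 15·(10−4)=90≡12 → M
Q(16): 15·(16−4)=180≡24 → Y
F(5): 15·(5−4)=15 → P
W(22): 15·(22−4)=270≡10 → K
B(1): 15·(1−4)=-45≡7 → H
J(9): 15·(9−4)=75≡23 → X

MYPKHX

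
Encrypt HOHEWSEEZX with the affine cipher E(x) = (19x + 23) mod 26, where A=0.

H(7): 19·7+23=156≡0 → A
O(14): 19·14+23=289≡3 → D
H(7): 19·7+23=156≡0 → A
E(4): 19·4+23=99≡21 → V
W(22): 19·22+23=441≡25 → Z
S(18): 19·18+23=365≡1 → B
E(4): 19·4+23=99≡21 → V
E(4): 19·4+23=99≡21 → V
Z(25): 19·25+23=498≡4 → E
X(23): 19·23+23=460≡18 → S

ADAVZBVVES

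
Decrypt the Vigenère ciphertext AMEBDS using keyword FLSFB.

VBMWCN

Repeat the key across the ciphertext: FLSFBF
A(0)−F(5): -5≡21 → V
M(12)−L(11): 1 → B
E(4)−S(18): -14≡12 → M
B(1)−F(5): -4≡22 → W
D(3)−B(1): 2 → C
S(18)−F(5): 13 → N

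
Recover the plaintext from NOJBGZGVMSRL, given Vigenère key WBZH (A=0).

RNKUKYHOQRSE

Repeat the key across the ciphertext: WBZHWBZHWBZH
N(13)−W(22): -9≡17 → R
O(14)−B(1): 13 → N
J(9)−Z(25): -16≡10 → K
B(1)−H(7): -6≡20 → U
G(6)−W(22): -16≡10 → K
Z(25)−B(1): 24 → Y
G(6)−Z(25): -19≡7 → H
V(21)−H(7): 14 → O
M(12)−W(22): -10≡16 → Q
S(18)−B(1): 17 → R
R(17)−Z(25): -8≡18 → S
L(11)−H(7): 4 → E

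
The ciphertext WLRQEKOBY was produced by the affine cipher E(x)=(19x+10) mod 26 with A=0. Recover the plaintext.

The inverse of 19 mod 26 is 11, since 19·11=209≡1. Apply D(y)=11·(y−10) mod 26:
W(22): 11·(22−10)=132≡2 → C
L(11): 11·(11−10)=11 → L
R(17): 11·(17−10)=77≡25 → Z
Q(16): 11·(16−10)=66≡14 → O
E(4): 11·(4−10)=-66≡12 → M
K(10): 11·(10−10)=0 → A
O(14): 11·(14−10)=44≡18 → S
B(1): 11·(1−10)=-99≡5 → F
Y(24): 11·(24−10)=154≡24 → Y

CLZOMASFY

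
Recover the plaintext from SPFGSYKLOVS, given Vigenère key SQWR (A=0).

Repeat the key across the ciphertext: SQWRSQWRSQW
S(18)−S(18): 0 → A
P(15)−Q(16): -1≡25 → Z
F(5)−W(22): -17≡9 → J
G(6)−R(17): -11≡15 → P
S(18)−S(18): 0 → A
Y(24)−Q(16): 8 → I
K(10)−W(22): -12≡14 → O
L(11)−R(17): -6≡20 → U
O(14)−S(18): -4≡22 → W
V(21)−Q(16): 5 → F
S(18)−W(22): -4≡22 → W

AZJPAIOUWFW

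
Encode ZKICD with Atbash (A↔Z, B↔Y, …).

Z(25) → A(0)
K(10) → P(15)
I(8) → R(17)
C(2) → X(23)
D(3) → W(22)

APRXW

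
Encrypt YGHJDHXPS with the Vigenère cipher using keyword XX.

Repeat the key across the message: XXXXXXXXX
Y(24)+X(23): 47≡21 → V
G(6)+X(23): 29≡3 → D
H(7)+X(23): 30≡4 → E
J(9)+X(23): 32≡6 → G
D(3)+X(23): 26≡0 → A
H(7)+X(23): 30≡4 → E
X(23)+X(23): 46≡20 → U
P(15)+X(23): 38≡12 → M
S(18)+X(23): 41≡15 → P

VDEGAEUMP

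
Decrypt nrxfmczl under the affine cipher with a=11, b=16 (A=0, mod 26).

The inverse of 11 mod 26 is 19, since 11·19=209≡1. Apply D(y)=19·(y−16) mod 26:
n(13): 19·(13−16)=-57≡21 → v
r(17): 19·(17−16)=19 → t
x(23): 19·(23−16)=133≡3 → d
f(5): 19·(5−16)=-209≡25 → z
m(12): 19·(12−16)=-76≡2 → c
c(2): 19·(2−16)=-266≡20 → u
z(25): 19·(25−16)=171≡15 → p
l(11): 19·(11−16)=-95≡9 → j

vtdzcupj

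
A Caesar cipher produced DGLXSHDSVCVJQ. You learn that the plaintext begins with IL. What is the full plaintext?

ILQCXMIXAHAOV

From the crib: D(3)−I(8)=-5≡21, so the shift is 21.
Subtract 21 from each ciphertext letter:
D(3): 3−21=-18≡8 → I
G(6): 6−21=-15≡11 → L
L(11): 11−21=-10≡16 → Q
X(23): 23−21=2 → C
S(18): 18−21=-3≡23 → X
H(7): 7−21=-14≡12 → M
D(3): 3−21=-18≡8 → I
S(18): 18−21=-3≡23 → X
V(21): 21−21=0 → A
C(2): 2−21=-19≡7 → H
V(21): 21−21=0 → A
J(9): 9−21=-12≡14 → O
Q(16): 16−21=-5≡21 → V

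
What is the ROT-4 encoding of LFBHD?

PJFLH

L(11): 11+4=15 → P
F(5): 5+4=9 → J
B(1): 1+4=5 → F
H(7): 7+4=11 → L
D(3): 3+4=7 → H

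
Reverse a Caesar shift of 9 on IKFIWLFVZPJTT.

ZBWZNCWMQGAKK

I(8): 8−9=-1≡25 → Z
K(10): 10−9=1 → B
F(5): 5−9=-4≡22 → W
I(8): 8−9=-1≡25 → Z
W(22): 22−9=13 → N
L(11): 11−9=2 → C
F(5): 5−9=-4≡22 → W
V(21): 21−9=12 → M
Z(25): 25−9=16 → Q
P(15): 15−9=6 → G
J(9): 9−9=0 → A
T(19): 19−9=10 → K
T(19): 19−9=10 → K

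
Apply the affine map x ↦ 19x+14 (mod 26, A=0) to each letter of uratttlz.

ezolllpv

u(20): 19·20+14=394≡4 → e
r(17): 19·17+14=337≡25 → z
a(0): 19·0+14=14 → o
t(19): 19·19+14=375≡11 → l
t(19): 19·19+14=375≡11 → l
t(19): 19·19+14=375≡11 → l
l(11): 19·11+14=223≡15 → p
z(25): 19·25+14=489≡21 → v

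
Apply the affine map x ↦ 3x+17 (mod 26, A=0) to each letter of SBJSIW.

TUSTPF

S(18): 3·18+17=71≡19 → T
B(1): 3·1+17=20 → U
J(9): 3·9+17=44≡18 → S
S(18): 3·18+17=71≡19 → T
I(8): 3·8+17=41≡15 → P
W(22): 3·22+17=83≡5 → F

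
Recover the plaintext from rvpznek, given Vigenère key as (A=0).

rdphnmk

Repeat the key across the ciphertext: asasasa
r(17)−a(0): 17 → r
v(21)−s(18): 3 → d
p(15)−a(0): 15 → p
z(25)−s(18): 7 → h
n(13)−a(0): 13 → n
e(4)−s(18): -14≡12 → m
k(10)−a(0): 10 → k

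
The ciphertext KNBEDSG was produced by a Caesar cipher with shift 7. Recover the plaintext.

K(10): 10−7=3 → D
N(13): 13−7=6 → G
B(1): 1−7=-6≡20 → U
E(4): 4−7=-3≡23 → X
D(3): 3−7=-4≡22 → W
S(18): 18−7=11 → L
G(6): 6−7=-1≡25 → Z

DGUXWLZ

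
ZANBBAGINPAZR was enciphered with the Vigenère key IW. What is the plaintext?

Repeat the key across the ciphertext: IWIWIWIWIWIWI
Z(25)−I(8): 17 → R
A(0)−W(22): -22≡4 → E
N(13)−I(8): 5 → F
B(1)−W(22): -21≡5 → F
B(1)−I(8): -7≡19 → T
A(0)−W(22): -22≡4 → E
G(6)−I(8): -2≡24 → Y
I(8)−W(22): -14≡12 → M
N(13)−I(8): 5 → F
P(15)−W(22): -7≡19 → T
A(0)−I(8): -8≡18 → S
Z(25)−W(22): 3 → D
R(17)−I(8): 9 → J

REFFTEYMFTSDJ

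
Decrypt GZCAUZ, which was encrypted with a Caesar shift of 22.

G(6): 6−22=-16≡10 → K
Z(25): 25−22=3 → D
C(2): 2−22=-20≡6 → G
A(0): 0−22=-22≡4 → E
U(20): 20−22=-2≡24 → Y
Z(25): 25−22=3 → D

KDGEYD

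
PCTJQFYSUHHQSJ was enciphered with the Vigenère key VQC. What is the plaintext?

UMROADDCSMROXT

Repeat the key across the ciphertext: VQCVQCVQCVQCVQ
P(15)−V(21): -6≡20 → U
C(2)−Q(16): -14≡12 → M
T(19)−C(2): 17 → R
J(9)−V(21): -12≡14 → O
Q(16)−Q(16): 0 → A
F(5)−C(2): 3 → D
Y(24)−V(21): 3 → D
S(18)−Q(16): 2 → C
U(20)−C(2): 18 → S
H(7)−V(21): -14≡12 → M
H(7)−Q(16): -9≡17 → R
Q(16)−C(2): 14 → O
S(18)−V(21): -3≡23 → X
J(9)−Q(16): -7≡19 → T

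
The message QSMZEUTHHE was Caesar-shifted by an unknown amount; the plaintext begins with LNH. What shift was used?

5

From the crib: Q(16)−L(11)=5, so the shift is 5.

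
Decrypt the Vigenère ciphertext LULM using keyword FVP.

GZWH

Repeat the key across the ciphertext: FVPF
L(11)−F(5): 6 → G
U(20)−V(21): -1≡25 → Z
L(11)−P(15): -4≡22 → W
M(12)−F(5): 7 → H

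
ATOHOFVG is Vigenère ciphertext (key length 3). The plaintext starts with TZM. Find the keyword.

HUC

Subtract each crib letter from the matching ciphertext letter (mod 26):
A(0)−T(19)=-19≡7 → H
T(19)−Z(25)=-6≡20 → U
O(14)−M(12)=2 → C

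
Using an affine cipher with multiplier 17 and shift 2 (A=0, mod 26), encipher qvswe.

q(16): 17·16+2=274≡14 → o
v(21): 17·21+2=359≡21 → v
s(18): 17·18+2=308≡22 → w
w(22): 17·22+2=376≡12 → m
e(4): 17·4+2=70≡18 → s

ovwms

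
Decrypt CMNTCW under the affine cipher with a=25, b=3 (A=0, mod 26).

BRQKBH

The inverse of 25 mod 26 is 25, since 25·25=625≡1. Apply D(y)=25·(y−3) mod 26:
C(2): 25·(2−3)=-25≡1 → B
M(12): 25·(12−3)=225≡17 → R
N(13): 25·(13−3)=250≡16 → Q
T(19): 25·(19−3)=400≡10 → K
C(2): 25·(2−3)=-25≡1 → B
W(22): 25·(22−3)=475≡7 → H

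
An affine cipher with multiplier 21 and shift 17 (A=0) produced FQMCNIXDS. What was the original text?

SVBDGHEIF

The inverse of 21 mod 26 is 5, since 21·5=105≡1. Apply D(y)=5·(y−17) mod 26:
F(5): 5·(5−17)=-60≡18 → S
Q(16): 5·(16−17)=-5≡21 → V
M(12): 5·(12−17)=-25≡1 → B
C(2): 5·(2−17)=-75≡3 → D
N(13): 5·(13−17)=-20≡6 → G
I(8): 5·(8−17)=-45≡7 → H
X(23): 5·(23−17)=30≡4 → E
D(3): 5·(3−17)=-70≡8 → I
S(18): 5·(18−17)=5 → F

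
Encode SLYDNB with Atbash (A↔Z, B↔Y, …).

HOBWMY

S(18) → H(7)
L(11) → O(14)
Y(24) → B(1)
D(3) → W(22)
N(13) → M(12)
B(1) → Y(24)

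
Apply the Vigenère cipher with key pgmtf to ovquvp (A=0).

Repeat the key across the message: pgmtfp
o(14)+p(15): 29≡3 → d
v(21)+g(6): 27≡1 → b
q(16)+m(12): 28≡2 → c
u(20)+t(19): 39≡13 → n
v(21)+f(5): 26≡0 → a
p(15)+p(15): 30≡4 → e

dbcnae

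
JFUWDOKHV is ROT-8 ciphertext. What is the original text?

BXMOVGCZN

J(9): 9−8=1 → B
F(5): 5−8=-3≡23 → X
U(20): 20−8=12 → M
W(22): 22−8=14 → O
D(3): 3−8=-5≡21 → V
O(14): 14−8=6 → G
K(10): 10−8=2 → C
H(7): 7−8=-1≡25 → Z
V(21): 21−8=13 → N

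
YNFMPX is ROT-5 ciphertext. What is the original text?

TIAHKS

Y(24): 24−5=19 → T
N(13): 13−5=8 → I
F(5): 5−5=0 → A
M(12): 12−5=7 → H
P(15): 15−5=10 → K
X(23): 23−5=18 → S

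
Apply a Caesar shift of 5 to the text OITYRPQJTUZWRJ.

TNYDWUVOYZEBWO

O(14): 14+5=19 → T
I(8): 8+5=13 → N
T(19): 19+5=24 → Y
Y(24): 24+5=29≡3 → D
R(17): 17+5=22 → W
P(15): 15+5=20 → U
Q(16): 16+5=21 → V
J(9): 9+5=14 → O
T(19): 19+5=24 → Y
U(20): 20+5=25 → Z
Z(25): 25+5=30≡4 → E
W(22): 22+5=27≡1 → B
R(17): 17+5=22 → W
J(9): 9+5=14 → O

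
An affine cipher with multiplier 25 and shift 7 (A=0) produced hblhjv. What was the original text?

agwaym

The inverse of 25 mod 26 is 25, since 25·25=625≡1. Apply D(y)=25·(y−7) mod 26:
h(7): 25·(7−7)=0 → a
b(1): 25·(1−7)=-150≡6 → g
l(11): 25·(11−7)=100≡22 → w
h(7): 25·(7−7)=0 → a
j(9): 25·(9−7)=50≡24 → y
v(21): 25·(21−7)=350≡12 → m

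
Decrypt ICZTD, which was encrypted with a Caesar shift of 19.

I(8): 8−19=-11≡15 → P
C(2): 2−19=-17≡9 → J
Z(25): 25−19=6 → G
T(19): 19−19=0 → A
D(3): 3−19=-16≡10 → K

PJGAK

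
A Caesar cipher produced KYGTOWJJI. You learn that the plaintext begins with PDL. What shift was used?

From the crib: K(10)−P(15)=-5≡21, so the shift is 21.

21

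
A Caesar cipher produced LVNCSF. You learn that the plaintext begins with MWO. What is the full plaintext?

From the crib: L(11)−M(12)=-1≡25, so the shift is 25.
Subtract 25 from each ciphertext letter:
L(11): 11−25=-14≡12 → M
V(21): 21−25=-4≡22 → W
N(13): 13−25=-12≡14 → O
C(2): 2−25=-23≡3 → D
S(18): 18−25=-7≡19 → T
F(5): 5−25=-20≡6 → G

MWODTG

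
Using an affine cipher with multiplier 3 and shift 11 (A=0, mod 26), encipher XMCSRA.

X(23): 3·23+11=80≡2 → C
M(12): 3·12+11=47≡21 → V
C(2): 3·2+11=17 → R
S(18): 3·18+11=65≡13 → N
R(17): 3·17+11=62≡10 → K
A(0): 3·0+11=11 → L

CVRNKL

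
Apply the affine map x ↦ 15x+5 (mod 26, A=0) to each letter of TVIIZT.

EIVVQE

T(19): 15·19+5=290≡4 → E
V(21): 15·21+5=320≡8 → I
I(8): 15·8+5=125≡21 → V
I(8): 15·8+5=125≡21 → V
Z(25): 15·25+5=380≡16 → Q
T(19): 15·19+5=290≡4 → E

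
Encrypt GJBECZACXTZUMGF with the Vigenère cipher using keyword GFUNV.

MOVRXFFWKOFZGTA

Repeat the key across the message: GFUNVGFUNVGFUNV
G(6)+G(6): 12 → M
J(9)+F(5): 14 → O
B(1)+U(20): 21 → V
E(4)+N(13): 17 → R
C(2)+V(21): 23 → X
Z(25)+G(6): 31≡5 → F
A(0)+F(5): 5 → F
C(2)+U(20): 22 → W
X(23)+N(13): 36≡10 → K
T(19)+V(21): 40≡14 → O
Z(25)+G(6): 31≡5 → F
U(20)+F(5): 25 → Z
M(12)+U(20): 32≡6 → G
G(6)+N(13): 19 → T
F(5)+V(21): 26≡0 → A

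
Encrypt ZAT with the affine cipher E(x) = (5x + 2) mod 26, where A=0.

XCT

Z(25): 5·25+2=127≡23 → X
A(0): 5·0+2=2 → C
T(19): 5·19+2=97≡19 → T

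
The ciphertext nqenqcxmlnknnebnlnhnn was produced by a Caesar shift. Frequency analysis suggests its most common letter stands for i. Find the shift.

5

The most frequent ciphertext letter is n (appears 9 times).
n is position 13; i is position 8.
Shift = 5.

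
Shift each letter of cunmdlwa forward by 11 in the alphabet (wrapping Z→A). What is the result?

nfyxowhl

c(2): 2+11=13 → n
u(20): 20+11=31≡5 → f
n(13): 13+11=24 → y
m(12): 12+11=23 → x
d(3): 3+11=14 → o
l(11): 11+11=22 → w
w(22): 22+11=33≡7 → h
a(0): 0+11=11 → l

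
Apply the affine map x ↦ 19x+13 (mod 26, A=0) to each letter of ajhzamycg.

a(0): 19·0+13=13 → n
j(9): 19·9+13=184≡2 → c
h(7): 19·7+13=146≡16 → q
z(25): 19·25+13=488≡20 → u
a(0): 19·0+13=13 → n
m(12): 19·12+13=241≡7 → h
y(24): 19·24+13=469≡1 → b
c(2): 19·2+13=51≡25 → z
g(6): 19·6+13=127≡23 → x

ncqunhbzx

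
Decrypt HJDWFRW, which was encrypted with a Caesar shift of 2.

H(7): 7−2=5 → F
J(9): 9−2=7 → H
D(3): 3−2=1 → B
W(22): 22−2=20 → U
F(5): 5−2=3 → D
R(17): 17−2=15 → P
W(22): 22−2=20 → U

FHBUDPU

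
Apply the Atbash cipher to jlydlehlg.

j(9) → q(16)
l(11) → o(14)
y(24) → b(1)
d(3) → w(22)
l(11) → o(14)
e(4) → v(21)
h(7) → s(18)
l(11) → o(14)
g(6) → t(19)

qobwovsot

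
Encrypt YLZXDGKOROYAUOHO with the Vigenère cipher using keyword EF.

CQDCHLOTVTCFYTLT

Repeat the key across the message: EFEFEFEFEFEFEFEF
Y(24)+E(4): 28≡2 → C
L(11)+F(5): 16 → Q
Z(25)+E(4): 29≡3 → D
X(23)+F(5): 28≡2 → C
D(3)+E(4): 7 → H
G(6)+F(5): 11 → L
K(10)+E(4): 14 → O
O(14)+F(5): 19 → T
R(17)+E(4): 21 → V
O(14)+F(5): 19 → T
Y(24)+E(4): 28≡2 → C
A(0)+F(5): 5 → F
U(20)+E(4): 24 → Y
O(14)+F(5): 19 → T
H(7)+E(4): 11 → L
O(14)+F(5): 19 → T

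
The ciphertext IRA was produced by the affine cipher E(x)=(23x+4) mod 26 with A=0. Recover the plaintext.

QNK

The inverse of 23 mod 26 is 17, since 23·17=391≡1. Apply D(y)=17·(y−4) mod 26:
I(8): 17·(8−4)=68≡16 → Q
R(17): 17·(17−4)=221≡13 → N
A(0): 17·(0−4)=-68≡10 → K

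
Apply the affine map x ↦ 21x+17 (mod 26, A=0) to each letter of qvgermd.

q(16): 21·16+17=353≡15 → p
v(21): 21·21+17=458≡16 → q
g(6): 21·6+17=143≡13 → n
e(4): 21·4+17=101≡23 → x
r(17): 21·17+17=374≡10 → k
m(12): 21·12+17=269≡9 → j
d(3): 21·3+17=80≡2 → c

pqnxkjc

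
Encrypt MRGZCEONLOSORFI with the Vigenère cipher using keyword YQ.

Repeat the key across the message: YQYQYQYQYQYQYQY
M(12)+Y(24): 36≡10 → K
R(17)+Q(16): 33≡7 → H
G(6)+Y(24): 30≡4 → E
Z(25)+Q(16): 41≡15 → P
C(2)+Y(24): 26≡0 → A
E(4)+Q(16): 20 → U
O(14)+Y(24): 38≡12 → M
N(13)+Q(16): 29≡3 → D
L(11)+Y(24): 35≡9 → J
O(14)+Q(16): 30≡4 → E
S(18)+Y(24): 42≡16 → Q
O(14)+Q(16): 30≡4 → E
R(17)+Y(24): 41≡15 → P
F(5)+Q(16): 21 → V
I(8)+Y(24): 32≡6 → G

KHEPAUMDJEQEPVG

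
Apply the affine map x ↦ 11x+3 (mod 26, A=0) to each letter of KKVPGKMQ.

K(10): 11·10+3=113≡9 → J
K(10): 11·10+3=113≡9 → J
V(21): 11·21+3=234≡0 → A
P(15): 11·15+3=168≡12 → M
G(6): 11·6+3=69≡17 → R
K(10): 11·10+3=113≡9 → J
M(12): 11·12+3=135≡5 → F
Q(16): 11·16+3=179≡23 → X

JJAMRJFX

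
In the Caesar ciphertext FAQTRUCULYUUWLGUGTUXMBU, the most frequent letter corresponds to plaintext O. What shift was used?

6

The most frequent ciphertext letter is U (appears 7 times).
U is position 20; O is position 14.
Shift = 6.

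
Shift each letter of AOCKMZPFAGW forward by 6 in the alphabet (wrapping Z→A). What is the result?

A(0): 0+6=6 → G
O(14): 14+6=20 → U
C(2): 2+6=8 → I
K(10): 10+6=16 → Q
M(12): 12+6=18 → S
Z(25): 25+6=31≡5 → F
P(15): 15+6=21 → V
F(5): 5+6=11 → L
A(0): 0+6=6 → G
G(6): 6+6=12 → M
W(22): 22+6=28≡2 → C

GUIQSFVLGMC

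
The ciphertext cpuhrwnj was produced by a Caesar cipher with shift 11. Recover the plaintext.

c(2): 2−11=-9≡17 → r
p(15): 15−11=4 → e
u(20): 20−11=9 → j
h(7): 7−11=-4≡22 → w
r(17): 17−11=6 → g
w(22): 22−11=11 → l
n(13): 13−11=2 → c
j(9): 9−11=-2≡24 → y

rejwglcy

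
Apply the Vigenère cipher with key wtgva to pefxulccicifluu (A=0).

Repeat the key across the message: wtgvawtgvawtgva
p(15)+w(22): 37≡11 → l
e(4)+t(19): 23 → x
f(5)+g(6): 11 → l
x(23)+v(21): 44≡18 → s
u(20)+a(0): 20 → u
l(11)+w(22): 33≡7 → h
c(2)+t(19): 21 → v
c(2)+g(6): 8 → i
i(8)+v(21): 29≡3 → d
c(2)+a(0): 2 → c
i(8)+w(22): 30≡4 → e
f(5)+t(19): 24 → y
l(11)+g(6): 17 → r
u(20)+v(21): 41≡15 → p
u(20)+a(0): 20 → u

lxlsuhvidceyrpu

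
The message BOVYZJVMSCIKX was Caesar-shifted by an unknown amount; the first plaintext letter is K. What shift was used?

17

From the crib: B(1)−K(10)=-9≡17, so the shift is 17.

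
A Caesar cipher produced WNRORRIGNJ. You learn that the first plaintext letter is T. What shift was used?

From the crib: W(22)−T(19)=3, so the shift is 3.

3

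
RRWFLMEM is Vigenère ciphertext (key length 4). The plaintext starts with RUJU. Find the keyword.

AXNL

Subtract each crib letter from the matching ciphertext letter (mod 26):
R(17)−R(17)=0 → A
R(17)−U(20)=-3≡23 → X
W(22)−J(9)=13 → N
F(5)−U(20)=-15≡11 → L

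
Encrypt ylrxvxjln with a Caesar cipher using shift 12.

y(24): 24+12=36≡10 → k
l(11): 11+12=23 → x
r(17): 17+12=29≡3 → d
x(23): 23+12=35≡9 → j
v(21): 21+12=33≡7 → h
x(23): 23+12=35≡9 → j
j(9): 9+12=21 → v
l(11): 11+12=23 → x
n(13): 13+12=25 → z

kxdjhjvxz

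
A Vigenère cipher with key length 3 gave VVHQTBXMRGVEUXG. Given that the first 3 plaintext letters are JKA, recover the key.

Subtract each crib letter from the matching ciphertext letter (mod 26):
V(21)−J(9)=12 → M
V(21)−K(10)=11 → L
H(7)−A(0)=7 → H

MLH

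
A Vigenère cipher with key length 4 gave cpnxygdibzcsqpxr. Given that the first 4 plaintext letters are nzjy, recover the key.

Subtract each crib letter from the matching ciphertext letter (mod 26):
c(2)−n(13)=-11≡15 → p
p(15)−z(25)=-10≡16 → q
n(13)−j(9)=4 → e
x(23)−y(24)=-1≡25 → z

pqez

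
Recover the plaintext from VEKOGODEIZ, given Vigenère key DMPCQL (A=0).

Repeat the key across the ciphertext: DMPCQLDMPC
V(21)−D(3): 18 → S
E(4)−M(12): -8≡18 → S
K(10)−P(15): -5≡21 → V
O(14)−C(2): 12 → M
G(6)−Q(16): -10≡16 → Q
O(14)−L(11): 3 → D
D(3)−D(3): 0 → A
E(4)−M(12): -8≡18 → S
I(8)−P(15): -7≡19 → T
Z(25)−C(2): 23 → X

SSVMQDASTX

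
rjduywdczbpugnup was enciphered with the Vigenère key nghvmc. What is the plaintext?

edwzmuqwsgdsthnu

Repeat the key across the ciphertext: nghvmcnghvmcnghv
r(17)−n(13): 4 → e
j(9)−g(6): 3 → d
d(3)−h(7): -4≡22 → w
u(20)−v(21): -1≡25 → z
y(24)−m(12): 12 → m
w(22)−c(2): 20 → u
d(3)−n(13): -10≡16 → q
c(2)−g(6): -4≡22 → w
z(25)−h(7): 18 → s
b(1)−v(21): -20≡6 → g
p(15)−m(12): 3 → d
u(20)−c(2): 18 → s
g(6)−n(13): -7≡19 → t
n(13)−g(6): 7 → h
u(20)−h(7): 13 → n
p(15)−v(21): -6≡20 → u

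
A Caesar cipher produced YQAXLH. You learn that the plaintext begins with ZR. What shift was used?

From the crib: Y(24)−Z(25)=-1≡25, so the shift is 25.

25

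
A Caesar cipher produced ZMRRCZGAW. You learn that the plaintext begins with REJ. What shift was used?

From the crib: Z(25)−R(17)=8, so the shift is 8.

8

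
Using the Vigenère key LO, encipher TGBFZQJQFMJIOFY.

Repeat the key across the message: LOLOLOLOLOLOLOL
T(19)+L(11): 30≡4 → E
G(6)+O(14): 20 → U
B(1)+L(11): 12 → M
F(5)+O(14): 19 → T
Z(25)+L(11): 36≡10 → K
Q(16)+O(14): 30≡4 → E
J(9)+L(11): 20 → U
Q(16)+O(14): 30≡4 → E
F(5)+L(11): 16 → Q
M(12)+O(14): 26≡0 → A
J(9)+L(11): 20 → U
I(8)+O(14): 22 → W
O(14)+L(11): 25 → Z
F(5)+O(14): 19 → T
Y(24)+L(11): 35≡9 → J

EUMTKEUEQAUWZTJ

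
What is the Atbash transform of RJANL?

IQZMO

R(17) → I(8)
J(9) → Q(16)
A(0) → Z(25)
N(13) → M(12)
L(11) → O(14)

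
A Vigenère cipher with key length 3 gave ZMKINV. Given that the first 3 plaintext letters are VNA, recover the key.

Subtract each crib letter from the matching ciphertext letter (mod 26):
Z(25)−V(21)=4 → E
M(12)−N(13)=-1≡25 → Z
K(10)−A(0)=10 → K

EZK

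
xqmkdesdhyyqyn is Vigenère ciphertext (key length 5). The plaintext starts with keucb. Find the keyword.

nmsic

Subtract each crib letter from the matching ciphertext letter (mod 26):
x(23)−k(10)=13 → n
q(16)−e(4)=12 → m
m(12)−u(20)=-8≡18 → s
k(10)−c(2)=8 → i
d(3)−b(1)=2 → c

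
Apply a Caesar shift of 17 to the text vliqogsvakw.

mczhfxjmrbn

v(21): 21+17=38≡12 → m
l(11): 11+17=28≡2 → c
i(8): 8+17=25 → z
q(16): 16+17=33≡7 → h
o(14): 14+17=31≡5 → f
g(6): 6+17=23 → x
s(18): 18+17=35≡9 → j
v(21): 21+17=38≡12 → m
a(0): 0+17=17 → r
k(10): 10+17=27≡1 → b
w(22): 22+17=39≡13 → n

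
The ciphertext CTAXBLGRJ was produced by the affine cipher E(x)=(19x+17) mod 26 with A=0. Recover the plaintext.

The inverse of 19 mod 26 is 11, since 19·11=209≡1. Apply D(y)=11·(y−17) mod 26:
C(2): 11·(2−17)=-165≡17 → R
T(19): 11·(19−17)=22 → W
A(0): 11·(0−17)=-187≡21 → V
X(23): 11·(23−17)=66≡14 → O
B(1): 11·(1−17)=-176≡6 → G
L(11): 11·(11−17)=-66≡12 → M
G(6): 11·(6−17)=-121≡9 → J
R(17): 11·(17−17)=0 → A
J(9): 11·(9−17)=-88≡16 → Q

RWVOGMJAQ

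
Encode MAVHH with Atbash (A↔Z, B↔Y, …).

NZESS

M(12) → N(13)
A(0) → Z(25)
V(21) → E(4)
H(7) → S(18)
H(7) → S(18)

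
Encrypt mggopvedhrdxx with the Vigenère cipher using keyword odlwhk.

ajrkwfsgsnkhl

Repeat the key across the message: odlwhkodlwhko
m(12)+o(14): 26≡0 → a
g(6)+d(3): 9 → j
g(6)+l(11): 17 → r
o(14)+w(22): 36≡10 → k
p(15)+h(7): 22 → w
v(21)+k(10): 31≡5 → f
e(4)+o(14): 18 → s
d(3)+d(3): 6 → g
h(7)+l(11): 18 → s
r(17)+w(22): 39≡13 → n
d(3)+h(7): 10 → k
x(23)+k(10): 33≡7 → h
x(23)+o(14): 37≡11 → l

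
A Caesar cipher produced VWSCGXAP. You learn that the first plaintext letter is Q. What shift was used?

5

From the crib: V(21)−Q(16)=5, so the shift is 5.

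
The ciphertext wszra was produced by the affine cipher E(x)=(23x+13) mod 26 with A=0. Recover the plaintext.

The inverse of 23 mod 26 is 17, since 23·17=391≡1. Apply D(y)=17·(y−13) mod 26:
w(22): 17·(22−13)=153≡23 → x
s(18): 17·(18−13)=85≡7 → h
z(25): 17·(25−13)=204≡22 → w
r(17): 17·(17−13)=68≡16 → q
a(0): 17·(0−13)=-221≡13 → n

xhwqn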